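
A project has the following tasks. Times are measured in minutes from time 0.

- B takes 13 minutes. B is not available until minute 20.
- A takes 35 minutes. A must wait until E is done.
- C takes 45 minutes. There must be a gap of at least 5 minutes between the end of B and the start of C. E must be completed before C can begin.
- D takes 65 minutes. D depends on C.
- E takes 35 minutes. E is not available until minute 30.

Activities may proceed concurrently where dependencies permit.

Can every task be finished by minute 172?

No

E cannot begin until its own release at minute 30. It runs from minute 30 to 30 + 35 = minute 65.
A cannot begin until E (finishes minute 65). It runs from minute 65 to 65 + 35 = minute 100.
After its own release at minute 20, B can start at minute 20 and finishes at minute 33.
For C: B (finishes minute 33, plus 5-minute gap → minute 38); E (finishes minute 65). Taking the maximum gives a start of minute 65, and it finishes at 65 + 45 = minute 110.
After C (finishes minute 110), D can start at minute 110 and finishes at minute 175.
The earliest everything can be done is minute 175, which is after the deadline of 172, so it is not possible.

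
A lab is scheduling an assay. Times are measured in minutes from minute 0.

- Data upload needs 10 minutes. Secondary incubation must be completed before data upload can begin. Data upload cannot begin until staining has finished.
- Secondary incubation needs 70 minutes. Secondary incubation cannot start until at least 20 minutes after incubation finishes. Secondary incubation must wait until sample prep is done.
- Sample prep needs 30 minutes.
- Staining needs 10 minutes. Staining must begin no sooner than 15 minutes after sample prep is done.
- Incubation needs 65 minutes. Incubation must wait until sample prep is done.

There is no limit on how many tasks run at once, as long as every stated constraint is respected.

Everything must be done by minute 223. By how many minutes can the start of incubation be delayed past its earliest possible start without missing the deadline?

Sample prep can start immediately at minute 0; it finishes at minute 30.
Incubation cannot begin until sample prep (finishes minute 30). It runs from minute 30 to 30 + 65 = minute 95.

Working backward from the deadline:
Nothing follows data upload; the deadline of minute 223 is its only limit. It must start by 223 − 10 = minute 213.
Secondary incubation feeds into data upload (must start by minute 213); so secondary incubation must finish by minute 213 and therefore start by minute 143.
Incubation feeds into secondary incubation (must start by minute 143, minus 20-minute gap → minute 123); so incubation must finish by minute 123 and therefore start by minute 58.
So incubation can start as early as minute 30 and as late as minute 58, giving 58 − 30 = 28 minutes of slack.

28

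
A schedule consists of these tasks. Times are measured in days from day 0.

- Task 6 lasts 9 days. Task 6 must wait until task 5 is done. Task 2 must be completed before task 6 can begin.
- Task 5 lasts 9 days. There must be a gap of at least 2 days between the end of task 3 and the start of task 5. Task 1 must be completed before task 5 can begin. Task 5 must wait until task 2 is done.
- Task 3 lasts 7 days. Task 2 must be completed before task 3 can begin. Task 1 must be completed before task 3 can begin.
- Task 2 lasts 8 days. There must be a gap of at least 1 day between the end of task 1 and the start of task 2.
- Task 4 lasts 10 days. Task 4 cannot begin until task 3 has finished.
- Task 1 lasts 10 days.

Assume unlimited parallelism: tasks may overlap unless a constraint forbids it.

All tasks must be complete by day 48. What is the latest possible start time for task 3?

21

Task 4 has no dependents, so it just needs to finish by day 48. Starting by 48 − 10 = day 38 achieves that.
Task 6 has no dependents, so it just needs to finish by day 48. Starting by 48 − 9 = day 39 achieves that.
Task 5 must finish before task 6 (must start by day 39). With a 9-day duration, task 5 must start by 39 − 9 = day 30.
Task 3 must finish in time for task 4 (must start by day 38); task 5 (must start by day 30, minus 2-day gap → day 28). The tightest is day 28, so task 3 must start by 28 − 7 = day 21.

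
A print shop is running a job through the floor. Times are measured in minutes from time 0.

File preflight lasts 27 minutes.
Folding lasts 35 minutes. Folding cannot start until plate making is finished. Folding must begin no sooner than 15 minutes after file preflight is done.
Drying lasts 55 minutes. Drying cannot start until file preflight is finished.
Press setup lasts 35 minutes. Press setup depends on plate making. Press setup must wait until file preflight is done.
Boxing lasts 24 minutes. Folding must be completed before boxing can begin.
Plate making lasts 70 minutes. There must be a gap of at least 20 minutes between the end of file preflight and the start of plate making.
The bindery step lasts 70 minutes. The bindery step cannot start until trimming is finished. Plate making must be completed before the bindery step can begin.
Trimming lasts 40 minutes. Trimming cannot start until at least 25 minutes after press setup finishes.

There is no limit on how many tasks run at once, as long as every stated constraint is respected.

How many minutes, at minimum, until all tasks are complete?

287

File preflight can start immediately at minute 0; it finishes at minute 27.
After file preflight (finishes minute 27), drying can start at minute 27 and finishes at minute 82.
Plate making waits on file preflight (finishes minute 27, plus 20-minute gap → minute 47), so it starts at minute 47 and finishes at 47 + 70 = minute 117.
Folding needs all of plate making (finishes minute 117); file preflight (finishes minute 27, plus 15-minute gap → minute 42). That puts its earliest start at minute 117; it finishes at 117 + 35 = minute 152.
Boxing cannot begin until folding (finishes minute 152). It runs from minute 152 to 152 + 24 = minute 176.
Press setup has to wait for plate making (finishes minute 117); file preflight (finishes minute 27). The latest of these is minute 117, so press setup runs minute 117 to 117 + 35 = minute 152.
Trimming waits on press setup (finishes minute 152, plus 25-minute gap → minute 177), so it starts at minute 177 and finishes at 177 + 40 = minute 217.
The bindery step has to wait for trimming (finishes minute 217); plate making (finishes minute 117). The latest of these is minute 217, so the bindery step runs minute 217 to 217 + 70 = minute 287.
All tasks are finished once the last one completes. Finish times: File preflight at 27, Plate making at 117, Press setup at 152, Drying at 82, Trimming at 217, Folding at 152, The bindery step at 287, Boxing at 176. The latest is minute 287.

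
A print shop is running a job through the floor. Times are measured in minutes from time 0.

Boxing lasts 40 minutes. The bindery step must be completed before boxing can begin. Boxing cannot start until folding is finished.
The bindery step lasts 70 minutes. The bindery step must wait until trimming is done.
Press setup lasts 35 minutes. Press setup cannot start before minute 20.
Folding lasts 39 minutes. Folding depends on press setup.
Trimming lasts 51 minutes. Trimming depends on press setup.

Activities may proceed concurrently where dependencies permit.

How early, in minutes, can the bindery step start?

After its own release at minute 20, press setup can start at minute 20 and finishes at minute 55.
Trimming waits on press setup (finishes minute 55), so it starts at minute 55 and finishes at 55 + 51 = minute 106.
The bindery step waits on trimming (finishes minute 106), so the earliest it can start is minute 106.

106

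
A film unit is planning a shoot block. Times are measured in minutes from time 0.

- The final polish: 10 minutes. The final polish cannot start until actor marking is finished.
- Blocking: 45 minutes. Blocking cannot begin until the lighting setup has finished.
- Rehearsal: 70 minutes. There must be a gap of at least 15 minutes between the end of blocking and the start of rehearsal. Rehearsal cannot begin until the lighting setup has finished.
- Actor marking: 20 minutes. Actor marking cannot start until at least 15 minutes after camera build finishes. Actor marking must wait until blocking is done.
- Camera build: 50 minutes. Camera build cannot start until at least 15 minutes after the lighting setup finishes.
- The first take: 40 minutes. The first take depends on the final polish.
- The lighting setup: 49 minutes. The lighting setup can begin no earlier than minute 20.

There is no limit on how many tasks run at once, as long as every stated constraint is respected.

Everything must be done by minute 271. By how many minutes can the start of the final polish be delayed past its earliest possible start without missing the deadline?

52

The lighting setup cannot begin until its own release at minute 20. It runs from minute 20 to 20 + 49 = minute 69.
After the lighting setup (finishes minute 69), blocking can start at minute 69 and finishes at minute 114.
Camera build waits on the lighting setup (finishes minute 69, plus 15-minute gap → minute 84), so it starts at minute 84 and finishes at 84 + 50 = minute 134.
Actor marking has to wait for camera build (finishes minute 134, plus 15-minute gap → minute 149); blocking (finishes minute 114). The latest of these is minute 149, so actor marking runs minute 149 to 149 + 20 = minute 169.
After actor marking (finishes minute 169), the final polish can start at minute 169 and finishes at minute 179.

Working backward from the deadline:
The first take has no dependents, so it just needs to finish by minute 271. Starting by 271 − 40 = minute 231 achieves that.
The final polish must finish before the first take (must start by minute 231). With a 10-minute duration, the final polish must start by 231 − 10 = minute 221.
So the final polish can start as early as minute 169 and as late as minute 221, giving 221 − 169 = 52 minutes of slack.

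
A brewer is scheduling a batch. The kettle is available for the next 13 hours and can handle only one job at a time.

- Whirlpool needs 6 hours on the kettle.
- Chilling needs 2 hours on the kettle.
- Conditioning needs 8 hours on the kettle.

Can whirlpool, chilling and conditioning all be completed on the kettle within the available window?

No

Running back to back, the jobs need 6 + 2 + 8 = 16 hours on the kettle.
Since 16 > 13, they cannot all fit.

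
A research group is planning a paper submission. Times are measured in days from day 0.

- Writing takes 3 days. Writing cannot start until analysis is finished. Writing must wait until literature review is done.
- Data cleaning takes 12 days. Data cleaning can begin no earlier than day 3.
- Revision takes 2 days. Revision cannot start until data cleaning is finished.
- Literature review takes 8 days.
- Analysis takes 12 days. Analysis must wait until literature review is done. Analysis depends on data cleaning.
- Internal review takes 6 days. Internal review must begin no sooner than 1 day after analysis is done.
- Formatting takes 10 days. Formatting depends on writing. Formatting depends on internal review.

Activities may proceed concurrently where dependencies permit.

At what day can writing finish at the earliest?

30

After its own release at day 3, data cleaning can start at day 3 and finishes at day 15.
Literature review can start immediately at day 0; it finishes at day 8.
Analysis has to wait for literature review (finishes day 8); data cleaning (finishes day 15). The latest of these is day 15, so analysis runs day 15 to 15 + 12 = day 27.
For writing: analysis (finishes day 27); literature review (finishes day 8). Taking the maximum gives a start of day 27, and it finishes at 27 + 3 = day 30.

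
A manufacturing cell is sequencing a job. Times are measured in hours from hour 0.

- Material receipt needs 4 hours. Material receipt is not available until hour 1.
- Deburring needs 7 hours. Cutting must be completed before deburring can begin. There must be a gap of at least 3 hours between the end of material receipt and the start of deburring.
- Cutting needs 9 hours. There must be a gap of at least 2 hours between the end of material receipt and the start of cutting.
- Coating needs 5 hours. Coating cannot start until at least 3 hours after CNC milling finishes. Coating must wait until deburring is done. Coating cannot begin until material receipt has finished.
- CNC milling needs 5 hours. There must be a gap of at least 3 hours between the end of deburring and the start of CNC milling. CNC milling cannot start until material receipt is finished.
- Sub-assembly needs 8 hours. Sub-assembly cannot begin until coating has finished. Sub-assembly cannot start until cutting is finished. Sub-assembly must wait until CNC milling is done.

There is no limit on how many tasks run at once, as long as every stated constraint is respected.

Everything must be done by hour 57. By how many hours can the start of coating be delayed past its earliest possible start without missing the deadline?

10

Material receipt cannot begin until its own release at hour 1. It runs from hour 1 to 1 + 4 = hour 5.
After material receipt (finishes hour 5, plus 2-hour gap → hour 7), cutting can start at hour 7 and finishes at hour 16.
Deburring cannot start until cutting (finishes hour 16); material receipt (finishes hour 5, plus 3-hour gap → hour 8). The controlling bound is hour 16, so deburring finishes at 16 + 7 = hour 23.
CNC milling has to wait for deburring (finishes hour 23, plus 3-hour gap → hour 26); material receipt (finishes hour 5). The latest of these is hour 26, so CNC milling runs hour 26 to 26 + 5 = hour 31.
Coating has to wait for CNC milling (finishes hour 31, plus 3-hour gap → hour 34); deburring (finishes hour 23); material receipt (finishes hour 5). The latest of these is hour 34, so coating runs hour 34 to 34 + 5 = hour 39.

Working backward from the deadline:
To finish by hour 57, sub-assembly (duration 8) must start no later than hour 49.
Coating has to be done before sub-assembly (must start by hour 49). That means finishing by hour 49, i.e. starting by 49 − 5 = hour 44.
So coating can start as early as hour 34 and as late as hour 44, giving 44 − 34 = 10 hours of slack.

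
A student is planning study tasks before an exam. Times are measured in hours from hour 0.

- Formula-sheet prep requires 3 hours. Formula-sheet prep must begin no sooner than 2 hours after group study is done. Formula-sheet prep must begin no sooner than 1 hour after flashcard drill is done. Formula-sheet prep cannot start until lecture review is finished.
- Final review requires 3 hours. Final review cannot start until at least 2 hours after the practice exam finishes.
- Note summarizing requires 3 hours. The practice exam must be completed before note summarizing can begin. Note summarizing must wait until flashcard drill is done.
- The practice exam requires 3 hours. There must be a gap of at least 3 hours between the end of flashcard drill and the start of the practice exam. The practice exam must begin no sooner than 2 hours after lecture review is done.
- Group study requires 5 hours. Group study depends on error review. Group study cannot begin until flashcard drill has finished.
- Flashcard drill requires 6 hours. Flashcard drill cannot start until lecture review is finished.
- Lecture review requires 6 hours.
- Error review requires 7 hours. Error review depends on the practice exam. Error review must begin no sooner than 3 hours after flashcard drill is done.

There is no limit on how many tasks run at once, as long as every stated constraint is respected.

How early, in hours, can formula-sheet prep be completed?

Lecture review can start immediately at hour 0; it finishes at hour 6.
Flashcard drill cannot begin until lecture review (finishes hour 6). It runs from hour 6 to 6 + 6 = hour 12.
The practice exam has to wait for flashcard drill (finishes hour 12, plus 3-hour gap → hour 15); lecture review (finishes hour 6, plus 2-hour gap → hour 8). The latest of these is hour 15, so the practice exam runs hour 15 to 15 + 3 = hour 18.
Error review has to wait for the practice exam (finishes hour 18); flashcard drill (finishes hour 12, plus 3-hour gap → hour 15). The latest of these is hour 18, so error review runs hour 18 to 18 + 7 = hour 25.
For group study: error review (finishes hour 25); flashcard drill (finishes hour 12). Taking the maximum gives a start of hour 25, and it finishes at 25 + 5 = hour 30.
Formula-sheet prep needs all of group study (finishes hour 30, plus 2-hour gap → hour 32); flashcard drill (finishes hour 12, plus 1-hour gap → hour 13); lecture review (finishes hour 6). That puts its earliest start at hour 32; it finishes at 32 + 3 = hour 35.

35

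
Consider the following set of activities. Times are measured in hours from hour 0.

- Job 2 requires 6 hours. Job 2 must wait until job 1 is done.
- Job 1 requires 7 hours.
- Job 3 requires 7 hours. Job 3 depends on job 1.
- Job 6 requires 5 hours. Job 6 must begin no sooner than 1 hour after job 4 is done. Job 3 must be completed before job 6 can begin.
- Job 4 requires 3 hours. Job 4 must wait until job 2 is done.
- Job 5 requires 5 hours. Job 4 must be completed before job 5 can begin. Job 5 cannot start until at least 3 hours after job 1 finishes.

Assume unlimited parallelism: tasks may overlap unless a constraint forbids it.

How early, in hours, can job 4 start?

13

Job 1 can start immediately at hour 0; it finishes at hour 7.
After job 1 (finishes hour 7), job 2 can start at hour 7 and finishes at hour 13.
Job 4 waits on job 2 (finishes hour 13), so the earliest it can start is hour 13.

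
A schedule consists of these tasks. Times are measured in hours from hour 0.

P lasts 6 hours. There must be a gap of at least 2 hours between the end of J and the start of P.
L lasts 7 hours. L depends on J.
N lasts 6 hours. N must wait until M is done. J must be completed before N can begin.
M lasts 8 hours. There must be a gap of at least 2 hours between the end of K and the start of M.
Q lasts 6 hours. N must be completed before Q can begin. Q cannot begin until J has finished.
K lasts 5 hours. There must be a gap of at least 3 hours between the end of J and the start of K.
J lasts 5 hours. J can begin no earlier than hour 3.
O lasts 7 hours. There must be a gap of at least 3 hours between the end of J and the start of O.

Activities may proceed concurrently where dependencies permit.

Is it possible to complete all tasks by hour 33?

After its own release at hour 3, J can start at hour 3 and finishes at hour 8.
P cannot begin until J (finishes hour 8, plus 2-hour gap → hour 10). It runs from hour 10 to 10 + 6 = hour 16.
O waits on J (finishes hour 8, plus 3-hour gap → hour 11), so it starts at hour 11 and finishes at 11 + 7 = hour 18.
L waits on J (finishes hour 8), so it starts at hour 8 and finishes at 8 + 7 = hour 15.
After J (finishes hour 8, plus 3-hour gap → hour 11), K can start at hour 11 and finishes at hour 16.
After K (finishes hour 16, plus 2-hour gap → hour 18), M can start at hour 18 and finishes at hour 26.
N cannot start until M (finishes hour 26); J (finishes hour 8). The controlling bound is hour 26, so N finishes at 26 + 6 = hour 32.
Q has to wait for N (finishes hour 32); J (finishes hour 8). The latest of these is hour 32, so Q runs hour 32 to 32 + 6 = hour 38.
The earliest everything can be done is hour 38, which is after the deadline of 33, so it is not possible.

No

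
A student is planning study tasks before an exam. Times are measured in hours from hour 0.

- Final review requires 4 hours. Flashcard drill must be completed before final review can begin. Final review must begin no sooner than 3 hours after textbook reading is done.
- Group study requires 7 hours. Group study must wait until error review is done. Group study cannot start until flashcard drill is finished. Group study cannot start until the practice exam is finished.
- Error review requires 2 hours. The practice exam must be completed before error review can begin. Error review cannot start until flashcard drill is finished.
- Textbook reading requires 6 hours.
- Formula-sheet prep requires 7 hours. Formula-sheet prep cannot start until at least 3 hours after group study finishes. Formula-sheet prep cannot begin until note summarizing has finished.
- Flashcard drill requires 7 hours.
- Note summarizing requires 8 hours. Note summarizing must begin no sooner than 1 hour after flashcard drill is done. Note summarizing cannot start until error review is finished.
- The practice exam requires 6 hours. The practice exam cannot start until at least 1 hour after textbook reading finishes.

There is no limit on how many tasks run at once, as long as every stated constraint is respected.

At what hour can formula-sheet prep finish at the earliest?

Flashcard drill has no prerequisites, so it starts at hour 0 and finishes at hour 7.
Textbook reading has no prerequisites, so it starts at hour 0 and finishes at hour 6.
After textbook reading (finishes hour 6, plus 1-hour gap → hour 7), the practice exam can start at hour 7 and finishes at hour 13.
Error review needs all of the practice exam (finishes hour 13); flashcard drill (finishes hour 7). That puts its earliest start at hour 13; it finishes at 13 + 2 = hour 15.
Note summarizing has to wait for flashcard drill (finishes hour 7, plus 1-hour gap → hour 8); error review (finishes hour 15). The latest of these is hour 15, so note summarizing runs hour 15 to 15 + 8 = hour 23.
Group study needs all of error review (finishes hour 15); flashcard drill (finishes hour 7); the practice exam (finishes hour 13). That puts its earliest start at hour 15; it finishes at 15 + 7 = hour 22.
Formula-sheet prep has to wait for group study (finishes hour 22, plus 3-hour gap → hour 25); note summarizing (finishes hour 23). The latest of these is hour 25, so formula-sheet prep runs hour 25 to 25 + 7 = hour 32.

32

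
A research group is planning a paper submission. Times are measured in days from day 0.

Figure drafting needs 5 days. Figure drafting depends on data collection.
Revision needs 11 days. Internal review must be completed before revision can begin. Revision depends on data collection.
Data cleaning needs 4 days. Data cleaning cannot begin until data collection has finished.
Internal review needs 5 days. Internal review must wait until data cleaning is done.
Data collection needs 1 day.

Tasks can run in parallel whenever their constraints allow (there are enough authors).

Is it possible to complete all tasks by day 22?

Yes

Data collection has no prerequisites, so it starts at day 0 and finishes at day 1.
Figure drafting waits on data collection (finishes day 1), so it starts at day 1 and finishes at 1 + 5 = day 6.
Data cleaning waits on data collection (finishes day 1), so it starts at day 1 and finishes at 1 + 4 = day 5.
Internal review waits on data cleaning (finishes day 5), so it starts at day 5 and finishes at 5 + 5 = day 10.
Revision cannot start until internal review (finishes day 10); data collection (finishes day 1). The controlling bound is day 10, so revision finishes at 10 + 11 = day 21.
Every task is finished by day 21, which is no later than the deadline of 22, so the schedule is feasible.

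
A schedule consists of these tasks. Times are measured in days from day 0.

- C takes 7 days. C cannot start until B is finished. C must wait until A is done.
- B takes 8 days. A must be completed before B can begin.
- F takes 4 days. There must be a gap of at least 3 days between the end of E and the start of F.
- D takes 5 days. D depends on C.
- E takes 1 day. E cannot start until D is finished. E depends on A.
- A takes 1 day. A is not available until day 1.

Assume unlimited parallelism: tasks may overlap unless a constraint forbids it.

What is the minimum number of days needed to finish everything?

A waits on its own release at day 1, so it starts at day 1 and finishes at 1 + 1 = day 2.
After A (finishes day 2), B can start at day 2 and finishes at day 10.
C has to wait for B (finishes day 10); A (finishes day 2). The latest of these is day 10, so C runs day 10 to 10 + 7 = day 17.
D waits on C (finishes day 17), so it starts at day 17 and finishes at 17 + 5 = day 22.
For E: D (finishes day 22); A (finishes day 2). Taking the maximum gives a start of day 22, and it finishes at 22 + 1 = day 23.
F cannot begin until E (finishes day 23, plus 3-day gap → day 26). It runs from day 26 to 26 + 4 = day 30.
All tasks are finished once the last one completes. Finish times: A at 2, B at 10, C at 17, D at 22, E at 23, F at 30. The latest is day 30.

30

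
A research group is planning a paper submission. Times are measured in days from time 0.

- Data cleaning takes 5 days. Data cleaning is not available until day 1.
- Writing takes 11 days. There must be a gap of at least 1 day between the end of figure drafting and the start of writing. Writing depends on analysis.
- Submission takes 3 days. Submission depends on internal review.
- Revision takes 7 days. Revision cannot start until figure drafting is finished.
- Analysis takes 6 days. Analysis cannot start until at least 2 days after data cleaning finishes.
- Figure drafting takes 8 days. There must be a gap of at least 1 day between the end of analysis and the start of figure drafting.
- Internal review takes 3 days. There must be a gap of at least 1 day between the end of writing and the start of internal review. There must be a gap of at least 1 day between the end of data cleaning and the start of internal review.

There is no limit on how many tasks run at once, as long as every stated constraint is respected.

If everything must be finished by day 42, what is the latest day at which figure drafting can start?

Submission must finish by day 42; it takes 3 days, so it must start by 42 − 3 = day 39.
Internal review feeds into submission (must start by day 39); so internal review must finish by day 39 and therefore start by day 36.
Writing must finish before internal review (must start by day 36, minus 1-day gap → day 35). With an 11-day duration, writing must start by 35 − 11 = day 24.
Nothing follows revision; the deadline of day 42 is its only limit. It must start by 42 − 7 = day 35.
For figure drafting: writing (must start by day 24, minus 1-day gap → day 23); revision (must start by day 35). The most restrictive is day 23; with an 8-day duration, figure drafting must start by day 15.

15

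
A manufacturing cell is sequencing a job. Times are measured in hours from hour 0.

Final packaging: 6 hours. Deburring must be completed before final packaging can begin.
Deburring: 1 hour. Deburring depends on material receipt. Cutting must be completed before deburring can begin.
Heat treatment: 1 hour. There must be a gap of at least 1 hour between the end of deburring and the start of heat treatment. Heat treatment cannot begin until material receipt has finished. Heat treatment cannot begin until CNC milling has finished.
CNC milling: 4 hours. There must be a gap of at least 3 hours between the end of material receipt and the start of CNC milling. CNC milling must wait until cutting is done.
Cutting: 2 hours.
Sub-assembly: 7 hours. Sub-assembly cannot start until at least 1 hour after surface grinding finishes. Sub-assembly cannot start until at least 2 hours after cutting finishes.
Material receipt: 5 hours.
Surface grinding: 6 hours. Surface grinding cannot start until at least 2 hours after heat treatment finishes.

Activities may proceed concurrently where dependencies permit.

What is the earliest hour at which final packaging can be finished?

Cutting has no prerequisites, so it starts at hour 0 and finishes at hour 2.
Nothing blocks material receipt, so it runs from hour 0 to hour 5.
Deburring has to wait for material receipt (finishes hour 5); cutting (finishes hour 2). The latest of these is hour 5, so deburring runs hour 5 to 5 + 1 = hour 6.
Final packaging cannot begin until deburring (finishes hour 6). It runs from hour 6 to 6 + 6 = hour 12.

12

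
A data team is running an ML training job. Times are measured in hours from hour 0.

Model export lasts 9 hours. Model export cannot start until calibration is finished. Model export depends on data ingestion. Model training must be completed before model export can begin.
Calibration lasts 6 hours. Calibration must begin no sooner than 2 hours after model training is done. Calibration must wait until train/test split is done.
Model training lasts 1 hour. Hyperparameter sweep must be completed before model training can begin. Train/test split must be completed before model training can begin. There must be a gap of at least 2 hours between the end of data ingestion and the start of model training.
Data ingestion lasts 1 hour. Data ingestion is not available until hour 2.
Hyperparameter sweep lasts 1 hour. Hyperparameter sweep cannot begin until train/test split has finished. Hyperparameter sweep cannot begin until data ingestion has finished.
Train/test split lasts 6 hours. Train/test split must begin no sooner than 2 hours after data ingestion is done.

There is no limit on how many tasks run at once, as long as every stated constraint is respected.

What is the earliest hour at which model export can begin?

Data ingestion cannot begin until its own release at hour 2. It runs from hour 2 to 2 + 1 = hour 3.
After data ingestion (finishes hour 3, plus 2-hour gap → hour 5), train/test split can start at hour 5 and finishes at hour 11.
Hyperparameter sweep needs all of train/test split (finishes hour 11); data ingestion (finishes hour 3). That puts its earliest start at hour 11; it finishes at 11 + 1 = hour 12.
Model training cannot start until hyperparameter sweep (finishes hour 12); train/test split (finishes hour 11); data ingestion (finishes hour 3, plus 2-hour gap → hour 5). The controlling bound is hour 12, so model training finishes at 12 + 1 = hour 13.
For calibration: model training (finishes hour 13, plus 2-hour gap → hour 15); train/test split (finishes hour 11). Taking the maximum gives a start of hour 15, and it finishes at 15 + 6 = hour 21.
Model export waits on calibration (finishes hour 21); data ingestion (finishes hour 3); model training (finishes hour 13). The latest of these is hour 21, which is the earliest model export can start.

21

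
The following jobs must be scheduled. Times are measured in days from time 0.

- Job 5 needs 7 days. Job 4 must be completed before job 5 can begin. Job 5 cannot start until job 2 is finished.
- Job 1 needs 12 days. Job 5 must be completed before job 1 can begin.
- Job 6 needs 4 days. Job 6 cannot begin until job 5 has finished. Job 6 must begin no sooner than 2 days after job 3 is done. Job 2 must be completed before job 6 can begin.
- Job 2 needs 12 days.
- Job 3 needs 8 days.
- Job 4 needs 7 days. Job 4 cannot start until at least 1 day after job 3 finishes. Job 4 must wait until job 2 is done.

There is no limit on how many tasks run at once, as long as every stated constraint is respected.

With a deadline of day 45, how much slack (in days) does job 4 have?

Nothing blocks job 3, so it runs from day 0 to day 8.
Nothing blocks job 2, so it runs from day 0 to day 12.
For job 4: job 3 (finishes day 8, plus 1-day gap → day 9); job 2 (finishes day 12). Taking the maximum gives a start of day 12, and it finishes at 12 + 7 = day 19.

Working backward from the deadline:
Job 1 must finish by day 45; it takes 12 days, so it must start by 45 − 12 = day 33.
Job 6 must finish by day 45; it takes 4 days, so it must start by 45 − 4 = day 41.
Job 5 has several dependents: job 1 (must start by day 33); job 6 (must start by day 41). The earliest of those limits is day 33, so job 5 must start by 33 − 7 = day 26.
Job 4 feeds into job 5 (must start by day 26); so job 4 must finish by day 26 and therefore start by day 19.
So job 4 can start as early as day 12 and as late as day 19, giving 19 − 12 = 7 days of slack.

7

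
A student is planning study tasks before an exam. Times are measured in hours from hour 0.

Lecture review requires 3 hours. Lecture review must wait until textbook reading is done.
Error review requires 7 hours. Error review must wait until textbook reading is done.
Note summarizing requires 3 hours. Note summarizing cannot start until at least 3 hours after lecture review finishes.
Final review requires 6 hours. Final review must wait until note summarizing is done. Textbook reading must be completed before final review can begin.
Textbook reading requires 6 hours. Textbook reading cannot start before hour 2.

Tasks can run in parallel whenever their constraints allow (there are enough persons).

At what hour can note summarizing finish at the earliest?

17

Textbook reading cannot begin until its own release at hour 2. It runs from hour 2 to 2 + 6 = hour 8.
After textbook reading (finishes hour 8), lecture review can start at hour 8 and finishes at hour 11.
Note summarizing waits on lecture review (finishes hour 11, plus 3-hour gap → hour 14), so it starts at hour 14 and finishes at 14 + 3 = hour 17.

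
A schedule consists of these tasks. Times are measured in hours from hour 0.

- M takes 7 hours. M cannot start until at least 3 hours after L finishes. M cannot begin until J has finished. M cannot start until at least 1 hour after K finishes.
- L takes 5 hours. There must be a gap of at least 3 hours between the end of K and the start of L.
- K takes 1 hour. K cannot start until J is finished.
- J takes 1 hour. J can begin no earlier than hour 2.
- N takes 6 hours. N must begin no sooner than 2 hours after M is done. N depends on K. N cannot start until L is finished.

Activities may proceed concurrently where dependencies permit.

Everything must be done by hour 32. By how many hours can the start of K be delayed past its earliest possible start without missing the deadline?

2

J waits on its own release at hour 2, so it starts at hour 2 and finishes at 2 + 1 = hour 3.
K waits on J (finishes hour 3), so it starts at hour 3 and finishes at 3 + 1 = hour 4.

Working backward from the deadline:
N has no dependents, so it just needs to finish by hour 32. Starting by 32 − 6 = hour 26 achieves that.
M has to be done before N (must start by hour 26, minus 2-hour gap → hour 24). That means finishing by hour 24, i.e. starting by 24 − 7 = hour 17.
L must finish in time for M (must start by hour 17, minus 3-hour gap → hour 14); N (must start by hour 26). The tightest is hour 14, so L must start by 14 − 5 = hour 9.
For K: L (must start by hour 9, minus 3-hour gap → hour 6); M (must start by hour 17, minus 1-hour gap → hour 16); N (must start by hour 26). The most restrictive is hour 6; with a 1-hour duration, K must start by hour 5.
So K can start as early as hour 3 and as late as hour 5, giving 5 − 3 = 2 hours of slack.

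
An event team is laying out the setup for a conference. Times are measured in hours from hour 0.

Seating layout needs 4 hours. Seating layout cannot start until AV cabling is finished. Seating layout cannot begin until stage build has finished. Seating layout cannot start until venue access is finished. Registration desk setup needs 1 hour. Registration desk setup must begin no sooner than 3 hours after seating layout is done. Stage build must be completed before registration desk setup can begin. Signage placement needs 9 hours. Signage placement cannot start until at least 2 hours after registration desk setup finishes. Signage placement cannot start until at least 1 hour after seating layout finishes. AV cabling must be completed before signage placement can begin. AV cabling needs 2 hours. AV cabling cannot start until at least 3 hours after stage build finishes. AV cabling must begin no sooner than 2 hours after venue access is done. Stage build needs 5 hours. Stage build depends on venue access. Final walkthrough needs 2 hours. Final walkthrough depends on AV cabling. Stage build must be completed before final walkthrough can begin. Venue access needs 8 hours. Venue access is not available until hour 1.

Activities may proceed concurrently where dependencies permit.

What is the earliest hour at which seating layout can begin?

Venue access waits on its own release at hour 1, so it starts at hour 1 and finishes at 1 + 8 = hour 9.
Stage build waits on venue access (finishes hour 9), so it starts at hour 9 and finishes at 9 + 5 = hour 14.
AV cabling needs all of stage build (finishes hour 14, plus 3-hour gap → hour 17); venue access (finishes hour 9, plus 2-hour gap → hour 11). That puts its earliest start at hour 17; it finishes at 17 + 2 = hour 19.
Seating layout waits on AV cabling (finishes hour 19); stage build (finishes hour 14); venue access (finishes hour 9). The latest of these is hour 19, which is the earliest seating layout can start.

19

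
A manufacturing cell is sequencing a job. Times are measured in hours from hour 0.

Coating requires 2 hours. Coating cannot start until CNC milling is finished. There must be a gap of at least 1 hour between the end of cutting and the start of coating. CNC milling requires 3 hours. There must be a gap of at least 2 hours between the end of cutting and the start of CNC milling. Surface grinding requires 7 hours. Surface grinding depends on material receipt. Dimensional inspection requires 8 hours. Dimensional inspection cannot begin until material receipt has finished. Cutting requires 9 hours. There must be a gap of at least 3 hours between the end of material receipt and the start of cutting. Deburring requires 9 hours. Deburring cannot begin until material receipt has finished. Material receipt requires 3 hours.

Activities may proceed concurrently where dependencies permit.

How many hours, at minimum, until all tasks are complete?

Nothing blocks material receipt, so it runs from hour 0 to hour 3.
Dimensional inspection cannot begin until material receipt (finishes hour 3). It runs from hour 3 to 3 + 8 = hour 11.
Surface grinding cannot begin until material receipt (finishes hour 3). It runs from hour 3 to 3 + 7 = hour 10.
Deburring waits on material receipt (finishes hour 3), so it starts at hour 3 and finishes at 3 + 9 = hour 12.
Cutting waits on material receipt (finishes hour 3, plus 3-hour gap → hour 6), so it starts at hour 6 and finishes at 6 + 9 = hour 15.
After cutting (finishes hour 15, plus 2-hour gap → hour 17), CNC milling can start at hour 17 and finishes at hour 20.
Coating needs all of CNC milling (finishes hour 20); cutting (finishes hour 15, plus 1-hour gap → hour 16). That puts its earliest start at hour 20; it finishes at 20 + 2 = hour 22.
All tasks are finished once the last one completes. Finish times: Material receipt at 3, Cutting at 15, Deburring at 12, CNC milling at 20, Surface grinding at 10, Dimensional inspection at 11, Coating at 22. The latest is hour 22.

22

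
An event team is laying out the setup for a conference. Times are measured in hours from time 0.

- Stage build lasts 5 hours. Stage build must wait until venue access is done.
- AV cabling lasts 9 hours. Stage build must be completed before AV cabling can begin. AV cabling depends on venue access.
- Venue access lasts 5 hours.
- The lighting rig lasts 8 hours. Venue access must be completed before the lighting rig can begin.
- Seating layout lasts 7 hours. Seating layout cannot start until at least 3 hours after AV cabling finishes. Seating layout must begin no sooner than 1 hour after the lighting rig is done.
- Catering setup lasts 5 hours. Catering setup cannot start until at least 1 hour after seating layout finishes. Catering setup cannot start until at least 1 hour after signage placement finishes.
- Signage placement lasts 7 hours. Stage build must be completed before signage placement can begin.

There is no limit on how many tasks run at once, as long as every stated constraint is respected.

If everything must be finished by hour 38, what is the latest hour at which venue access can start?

Catering setup has no dependents, so it just needs to finish by hour 38. Starting by 38 − 5 = hour 33 achieves that.
Seating layout feeds into catering setup (must start by hour 33, minus 1-hour gap → hour 32); so seating layout must finish by hour 32 and therefore start by hour 25.
AV cabling feeds into seating layout (must start by hour 25, minus 3-hour gap → hour 22); so AV cabling must finish by hour 22 and therefore start by hour 13.
Signage placement feeds into catering setup (must start by hour 33, minus 1-hour gap → hour 32); so signage placement must finish by hour 32 and therefore start by hour 25.
Stage build has several dependents: AV cabling (must start by hour 13); signage placement (must start by hour 25). The earliest of those limits is hour 13, so stage build must start by 13 − 5 = hour 8.
Since seating layout (must start by hour 25, minus 1-hour gap → hour 24) depends on it, the lighting rig must finish by hour 24. Backing off its 8-hour duration gives a latest start of hour 16.
Venue access must finish in time for stage build (must start by hour 8); the lighting rig (must start by hour 16); AV cabling (must start by hour 13). The tightest is hour 8, so venue access must start by 8 − 5 = hour 3.

3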